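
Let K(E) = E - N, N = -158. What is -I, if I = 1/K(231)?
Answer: -1/389 ≈ -0.0025707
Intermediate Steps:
K(E) = 158 + E (K(E) = E - 1*(-158) = E + 158 = 158 + E)
I = 1/389 (I = 1/(158 + 231) = 1/389 ≈ 0.0025707)
-I = -1*1/389 = -1/389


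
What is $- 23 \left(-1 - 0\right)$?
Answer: $23$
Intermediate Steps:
$- 23 \left(-1 - 0\right) = - 23 \left(-1 + 0\right) = \left(-23\right) \left(-1\right) = 23$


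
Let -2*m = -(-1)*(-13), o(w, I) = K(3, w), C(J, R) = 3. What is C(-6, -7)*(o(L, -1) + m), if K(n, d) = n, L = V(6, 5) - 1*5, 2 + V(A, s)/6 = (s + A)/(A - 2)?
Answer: 57/2 ≈ 28.500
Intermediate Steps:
V(A, s) = -12 + 6*(A + s)/(-2 + A) (V(A, s) = -12 + 6*((s + A)/(A - 2)) = -12 + 6*((A + s)/(-2 + A)) = -12 + 6*(A + s)/(-2 + A))
L = -½ (L = 6*(4 + 5 - 1*6)/(-2 + 6) - 1*5 = 6*(4 + 5 - 6)/4 - 5 = 6*(¼)*3 - 5 = 9/2 - 5 = -½ ≈ -0.50000)
o(w, I) = 3
m = 13/2 (m = -(-1)*(-1*(-13))/2 = -(-1)*13/2 = -½*(-13) = 13/2 ≈ 6.5000)
C(-6, -7)*(o(L, -1) + m) = 3*(3 + 13/2) = 3*(19/2) = 57/2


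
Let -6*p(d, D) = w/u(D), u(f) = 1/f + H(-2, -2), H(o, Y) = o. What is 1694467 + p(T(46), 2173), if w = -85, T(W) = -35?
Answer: 8834913997/5214 ≈ 1.6945e+6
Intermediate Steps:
u(f) = -2 + 1/f (u(f) = 1/f - 2 = -2 + 1/f)
p(d, D) = 85/(6*(-2 + 1/D)) (p(d, D) = -(-85)/(6*(-2 + 1/D)) = 85/(6*(-2 + 1/D)))
1694467 + p(T(46), 2173) = 1694467 - 85*2173/(-6 + 12*2173) = 1694467 - 85*2173/(-6 + 26076) = 1694467 - 85*2173/26070 = 1694467 - 85*2173*1/26070 = 1694467 - 36941/5214 = 8834913997/5214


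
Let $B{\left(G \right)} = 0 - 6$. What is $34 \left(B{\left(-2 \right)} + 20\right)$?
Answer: $476$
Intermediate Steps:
$B{\left(G \right)} = -6$ ($B{\left(G \right)} = 0 - 6 = -6$)
$34 \left(B{\left(-2 \right)} + 20\right) = 34 \left(-6 + 20\right) = 34 \cdot 14 = 476$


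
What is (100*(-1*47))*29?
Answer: -136300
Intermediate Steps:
(100*(-1*47))*29 = (100*(-47))*29 = -4700*29 = -136300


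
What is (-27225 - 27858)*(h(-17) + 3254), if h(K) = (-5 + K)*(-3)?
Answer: -182875560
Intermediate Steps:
h(K) = 15 - 3*K
(-27225 - 27858)*(h(-17) + 3254) = (-27225 - 27858)*((15 - 3*(-17)) + 3254) = -55083*((15 + 51) + 3254) = -55083*(66 + 3254) = -55083*3320 = -182875560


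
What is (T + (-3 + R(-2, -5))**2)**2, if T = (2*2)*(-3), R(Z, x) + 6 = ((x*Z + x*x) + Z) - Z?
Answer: 440896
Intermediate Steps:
R(Z, x) = -6 + x**2 + Z*x (R(Z, x) = -6 + (((x*Z + x*x) + Z) - Z) = -6 + (((Z*x + x**2) + Z) - Z) = -6 + (((x**2 + Z*x) + Z) - Z) = -6 + ((Z + x**2 + Z*x) - Z) = -6 + (x**2 + Z*x) = -6 + x**2 + Z*x)
T = -12 (T = 4*(-3) = -12)
(T + (-3 + R(-2, -5))**2)**2 = (-12 + (-3 + (-6 + (-5)**2 - 2*(-5)))**2)**2 = (-12 + (-3 + (-6 + 25 + 10))**2)**2 = (-12 + (-3 + 29)**2)**2 = (-12 + 26**2)**2 = (-12 + 676)**2 = 664**2 = 440896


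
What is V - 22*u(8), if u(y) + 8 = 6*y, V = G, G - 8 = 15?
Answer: -857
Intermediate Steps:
G = 23 (G = 8 + 15 = 23)
V = 23
u(y) = -8 + 6*y
V - 22*u(8) = 23 - 22*(-8 + 6*8) = 23 - 22*(-8 + 48) = 23 - 22*40 = 23 - 880 = -857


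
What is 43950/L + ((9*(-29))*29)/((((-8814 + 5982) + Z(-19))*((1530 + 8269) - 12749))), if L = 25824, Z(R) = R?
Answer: 30786984637/18099288400 ≈ 1.7010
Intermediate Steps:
43950/L + ((9*(-29))*29)/((((-8814 + 5982) + Z(-19))*((1530 + 8269) - 12749))) = 43950/25824 + ((9*(-29))*29)/((((-8814 + 5982) - 19)*((1530 + 8269) - 12749))) = 43950*(1/25824) + (-261*29)/(((-2832 - 19)*(9799 - 12749))) = 7325/4304 - 7569/((-2851*(-2950))) = 7325/4304 - 7569/8410450 = 30786984637/18099288400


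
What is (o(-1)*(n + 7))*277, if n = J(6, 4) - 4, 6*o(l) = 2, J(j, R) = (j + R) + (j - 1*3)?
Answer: 4432/3 ≈ 1477.3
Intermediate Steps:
J(j, R) = -3 + R + 2*j (J(j, R) = (R + j) + (j - 3) = (R + j) + (-3 + j) = -3 + R + 2*j)
o(l) = ⅓ (o(l) = (⅙)*2 = ⅓)
n = 9 (n = (-3 + 4 + 2*6) - 4 = (-3 + 4 + 12) - 4 = 13 - 4 = 9)
(o(-1)*(n + 7))*277 = ((9 + 7)/3)*277 = ((⅓)*16)*277 = (16/3)*277 = 4432/3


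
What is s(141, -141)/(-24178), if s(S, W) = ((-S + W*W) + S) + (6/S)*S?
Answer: -2841/3454 ≈ -0.82253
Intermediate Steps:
s(S, W) = 6 + W² (s(S, W) = ((-S + W²) + S) + 6 = ((W² - S) + S) + 6 = W² + 6 = 6 + W²)
s(141, -141)/(-24178) = (6 + (-141)²)/(-24178) = (6 + 19881)*(-1/24178) = 19887*(-1/24178) = -2841/3454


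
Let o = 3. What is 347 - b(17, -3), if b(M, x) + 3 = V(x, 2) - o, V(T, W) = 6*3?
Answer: 335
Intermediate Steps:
V(T, W) = 18
b(M, x) = 12 (b(M, x) = -3 + (18 - 1*3) = -3 + (18 - 3) = -3 + 15 = 12)
347 - b(17, -3) = 347 - 1*12 = 347 - 12 = 335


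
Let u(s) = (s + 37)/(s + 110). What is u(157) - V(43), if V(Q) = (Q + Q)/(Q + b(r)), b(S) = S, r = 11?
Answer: -2081/2403 ≈ -0.86600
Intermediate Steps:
V(Q) = 2*Q/(11 + Q) (V(Q) = (Q + Q)/(Q + 11) = (2*Q)/(11 + Q) = 2*Q/(11 + Q))
u(s) = (37 + s)/(110 + s)
u(157) - V(43) = (37 + 157)/(110 + 157) - 2*43/(11 + 43) = 194/267 - 2*43/54 = (1/267)*194 - 2*43/54 = 194/267 - 1*43/27 = 194/267 - 43/27 = -2081/2403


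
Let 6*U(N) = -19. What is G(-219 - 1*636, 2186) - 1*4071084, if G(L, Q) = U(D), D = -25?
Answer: -24426523/6 ≈ -4.0711e+6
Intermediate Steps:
U(N) = -19/6 (U(N) = (⅙)*(-19) = -19/6)
G(L, Q) = -19/6
G(-219 - 1*636, 2186) - 1*4071084 = -19/6 - 1*4071084 = -19/6 - 4071084 = -24426523/6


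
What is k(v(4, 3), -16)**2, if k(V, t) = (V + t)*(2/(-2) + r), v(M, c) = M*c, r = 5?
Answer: 256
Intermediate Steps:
k(V, t) = 4*V + 4*t (k(V, t) = (V + t)*(2/(-2) + 5) = (V + t)*(-1/2*2 + 5) = (V + t)*(-1 + 5) = (V + t)*4 = 4*V + 4*t)
k(v(4, 3), -16)**2 = (4*(4*3) + 4*(-16))**2 = (4*12 - 64)**2 = (48 - 64)**2 = (-16)**2 = 256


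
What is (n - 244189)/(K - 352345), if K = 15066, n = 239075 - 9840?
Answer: 14954/337279 ≈ 0.044337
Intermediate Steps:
n = 229235
(n - 244189)/(K - 352345) = (229235 - 244189)/(15066 - 352345) = -14954/(-337279) = -14954*(-1/337279) = 14954/337279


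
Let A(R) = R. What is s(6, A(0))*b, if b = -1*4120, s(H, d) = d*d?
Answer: 0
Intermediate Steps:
s(H, d) = d²
b = -4120
s(6, A(0))*b = 0²*(-4120) = 0*(-4120) = 0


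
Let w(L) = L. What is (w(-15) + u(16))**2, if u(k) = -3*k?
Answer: 3969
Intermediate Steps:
(w(-15) + u(16))**2 = (-15 - 3*16)**2 = (-15 - 48)**2 = (-63)**2 = 3969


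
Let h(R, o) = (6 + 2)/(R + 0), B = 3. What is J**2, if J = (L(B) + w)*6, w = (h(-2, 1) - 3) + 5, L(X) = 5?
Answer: 324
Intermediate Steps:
h(R, o) = 8/R
w = -2 (w = (8/(-2) - 3) + 5 = (8*(-1/2) - 3) + 5 = (-4 - 3) + 5 = -7 + 5 = -2)
J = 18 (J = (5 - 2)*6 = 3*6 = 18)
J**2 = 18**2 = 324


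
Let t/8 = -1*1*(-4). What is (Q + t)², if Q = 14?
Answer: 2116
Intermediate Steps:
t = 32 (t = 8*(-1*1*(-4)) = 8*(-1*(-4)) = 8*4 = 32)
(Q + t)² = (14 + 32)² = 46² = 2116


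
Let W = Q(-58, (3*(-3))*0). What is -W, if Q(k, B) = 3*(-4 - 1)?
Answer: 15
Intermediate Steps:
Q(k, B) = -15 (Q(k, B) = 3*(-5) = -15)
W = -15
-W = -1*(-15) = 15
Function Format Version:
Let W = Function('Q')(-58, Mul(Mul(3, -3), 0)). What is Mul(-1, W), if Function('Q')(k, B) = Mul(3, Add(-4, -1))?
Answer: 15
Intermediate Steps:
Function('Q')(k, B) = -15 (Function('Q')(k, B) = Mul(3, -5) = -15)
W = -15
Mul(-1, W) = Mul(-1, -15) = 15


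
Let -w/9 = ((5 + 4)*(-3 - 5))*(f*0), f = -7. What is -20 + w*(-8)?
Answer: -20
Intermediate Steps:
w = 0 (w = -9*(5 + 4)*(-3 - 5)*(-7*0) = -9*9*(-8)*0 = -(-648)*0 = -9*0 = 0)
-20 + w*(-8) = -20 + 0*(-8) = -20 + 0 = -20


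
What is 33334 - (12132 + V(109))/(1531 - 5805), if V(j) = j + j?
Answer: 71240933/2137 ≈ 33337.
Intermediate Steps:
V(j) = 2*j
33334 - (12132 + V(109))/(1531 - 5805) = 33334 - (12132 + 2*109)/(1531 - 5805) = 33334 - (12132 + 218)/(-4274) = 33334 - 12350*(-1)/4274 = 33334 - 1*(-6175/2137) = 33334 + 6175/2137 = 71240933/2137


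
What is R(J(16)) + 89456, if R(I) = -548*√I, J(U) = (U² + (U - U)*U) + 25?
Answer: 89456 - 548*√281 ≈ 80270.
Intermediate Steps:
J(U) = 25 + U² (J(U) = (U² + 0*U) + 25 = (U² + 0) + 25 = U² + 25 = 25 + U²)
R(J(16)) + 89456 = -548*√(25 + 16²) + 89456 = -548*√(25 + 256) + 89456 = -548*√281 + 89456 = 89456 - 548*√281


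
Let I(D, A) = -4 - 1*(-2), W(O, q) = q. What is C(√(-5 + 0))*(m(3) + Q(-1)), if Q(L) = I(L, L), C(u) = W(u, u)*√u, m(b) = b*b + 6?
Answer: 13*I*5^(¾)*√I ≈ -30.737 + 30.737*I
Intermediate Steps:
I(D, A) = -2 (I(D, A) = -4 + 2 = -2)
m(b) = 6 + b² (m(b) = b² + 6 = 6 + b²)
C(u) = u^(3/2) (C(u) = u*√u = u^(3/2))
Q(L) = -2
C(√(-5 + 0))*(m(3) + Q(-1)) = (√(-5 + 0))^(3/2)*((6 + 3²) - 2) = (√(-5))^(3/2)*((6 + 9) - 2) = (I*√5)^(3/2)*(15 - 2) = (5^(¾)*I^(3/2))*13 = 13*5^(¾)*I^(3/2)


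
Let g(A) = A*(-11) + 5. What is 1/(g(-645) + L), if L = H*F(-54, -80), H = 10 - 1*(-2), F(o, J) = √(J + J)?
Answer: 355/2521652 - 3*I*√10/3152065 ≈ 0.00014078 - 3.0097e-6*I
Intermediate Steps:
F(o, J) = √2*√J (F(o, J) = √(2*J) = √2*√J)
g(A) = 5 - 11*A (g(A) = -11*A + 5 = 5 - 11*A)
H = 12 (H = 10 + 2 = 12)
L = 48*I*√10 (L = 12*(√2*√(-80)) = 12*(√2*(4*I*√5)) = 12*(4*I*√10) = 48*I*√10 ≈ 151.79*I)
1/(g(-645) + L) = 1/((5 - 11*(-645)) + 48*I*√10) = 1/((5 + 7095) + 48*I*√10) = 1/(7100 + 48*I*√10)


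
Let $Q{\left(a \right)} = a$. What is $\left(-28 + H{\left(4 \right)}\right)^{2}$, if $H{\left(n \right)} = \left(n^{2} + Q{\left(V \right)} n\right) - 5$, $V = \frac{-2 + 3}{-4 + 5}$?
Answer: $169$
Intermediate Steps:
$V = 1$ ($V = 1 \cdot 1^{-1} = 1 \cdot 1 = 1$)
$H{\left(n \right)} = -5 + n + n^{2}$ ($H{\left(n \right)} = \left(n^{2} + 1 n\right) - 5 = \left(n^{2} + n\right) - 5 = \left(n + n^{2}\right) - 5 = -5 + n + n^{2}$)
$\left(-28 + H{\left(4 \right)}\right)^{2} = \left(-28 + \left(-5 + 4 + 4^{2}\right)\right)^{2} = \left(-28 + \left(-5 + 4 + 16\right)\right)^{2} = \left(-28 + 15\right)^{2} = \left(-13\right)^{2} = 169$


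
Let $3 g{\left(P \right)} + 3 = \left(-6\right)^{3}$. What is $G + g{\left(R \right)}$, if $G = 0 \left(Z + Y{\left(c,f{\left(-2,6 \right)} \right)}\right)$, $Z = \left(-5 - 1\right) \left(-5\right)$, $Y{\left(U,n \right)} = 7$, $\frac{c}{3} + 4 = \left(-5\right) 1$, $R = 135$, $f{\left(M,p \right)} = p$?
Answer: $-73$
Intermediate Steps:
$c = -27$ ($c = -12 + 3 \left(\left(-5\right) 1\right) = -12 + 3 \left(-5\right) = -12 - 15 = -27$)
$Z = 30$ ($Z = \left(-6\right) \left(-5\right) = 30$)
$g{\left(P \right)} = -73$ ($g{\left(P \right)} = -1 + \frac{\left(-6\right)^{3}}{3} = -1 + \frac{1}{3} \left(-216\right) = -1 - 72 = -73$)
$G = 0$ ($G = 0 \left(30 + 7\right) = 0 \cdot 37 = 0$)
$G + g{\left(R \right)} = 0 - 73 = -73$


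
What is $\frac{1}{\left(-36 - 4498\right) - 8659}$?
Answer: $- \frac{1}{13193} \approx -7.5798 \cdot 10^{-5}$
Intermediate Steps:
$\frac{1}{\left(-36 - 4498\right) - 8659} = \frac{1}{-4534 - 8659} = \frac{1}{-13193} = - \frac{1}{13193}$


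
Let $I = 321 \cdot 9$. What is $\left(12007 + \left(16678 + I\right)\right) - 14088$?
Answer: $17486$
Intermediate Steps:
$I = 2889$
$\left(12007 + \left(16678 + I\right)\right) - 14088 = \left(12007 + \left(16678 + 2889\right)\right) - 14088 = \left(12007 + 19567\right) - 14088 = 31574 - 14088 = 17486$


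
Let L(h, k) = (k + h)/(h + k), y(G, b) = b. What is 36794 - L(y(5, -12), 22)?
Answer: 36793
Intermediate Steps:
L(h, k) = 1 (L(h, k) = (h + k)/(h + k) = 1)
36794 - L(y(5, -12), 22) = 36794 - 1*1 = 36794 - 1 = 36793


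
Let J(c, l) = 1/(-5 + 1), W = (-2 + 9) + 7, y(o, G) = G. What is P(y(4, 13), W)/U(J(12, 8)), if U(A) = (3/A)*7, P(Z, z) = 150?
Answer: -25/14 ≈ -1.7857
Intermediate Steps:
W = 14 (W = 7 + 7 = 14)
J(c, l) = -¼ (J(c, l) = 1/(-4) = -¼)
U(A) = 21/A
P(y(4, 13), W)/U(J(12, 8)) = 150/((21/(-¼))) = 150/((21*(-4))) = 150/(-84) = 150*(-1/84) = -25/14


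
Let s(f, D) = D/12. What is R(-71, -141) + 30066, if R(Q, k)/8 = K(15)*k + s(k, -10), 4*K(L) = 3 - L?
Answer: 100330/3 ≈ 33443.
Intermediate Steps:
s(f, D) = D/12 (s(f, D) = D*(1/12) = D/12)
K(L) = ¾ - L/4 (K(L) = (3 - L)/4 = ¾ - L/4)
R(Q, k) = -20/3 - 24*k (R(Q, k) = 8*((¾ - ¼*15)*k + (1/12)*(-10)) = 8*((¾ - 15/4)*k - ⅚) = 8*(-3*k - ⅚) = 8*(-⅚ - 3*k) = -20/3 - 24*k)
R(-71, -141) + 30066 = (-20/3 - 24*(-141)) + 30066 = (-20/3 + 3384) + 30066 = 10132/3 + 30066 = 100330/3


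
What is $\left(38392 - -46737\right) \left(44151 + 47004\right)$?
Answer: $7759933995$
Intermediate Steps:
$\left(38392 - -46737\right) \left(44151 + 47004\right) = \left(38392 + 46737\right) 91155 = 85129 \cdot 91155 = 7759933995$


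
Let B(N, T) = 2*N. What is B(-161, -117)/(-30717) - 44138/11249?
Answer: -1352164768/345535533 ≈ -3.9132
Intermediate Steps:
B(-161, -117)/(-30717) - 44138/11249 = (2*(-161))/(-30717) - 44138/11249 = -322*(-1/30717) - 44138*1/11249 = 322/30717 - 44138/11249 = -1352164768/345535533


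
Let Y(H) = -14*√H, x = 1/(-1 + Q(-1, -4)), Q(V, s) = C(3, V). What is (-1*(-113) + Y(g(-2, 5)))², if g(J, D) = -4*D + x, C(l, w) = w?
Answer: 8751 - 1582*I*√82 ≈ 8751.0 - 14326.0*I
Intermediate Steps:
Q(V, s) = V
x = -½ (x = 1/(-1 - 1) = 1/(-2) = -½ ≈ -0.50000)
g(J, D) = -½ - 4*D (g(J, D) = -4*D - ½ = -½ - 4*D)
(-1*(-113) + Y(g(-2, 5)))² = (-1*(-113) - 14*√(-½ - 4*5))² = (113 - 14*√(-½ - 20))² = (113 - 7*I*√82)²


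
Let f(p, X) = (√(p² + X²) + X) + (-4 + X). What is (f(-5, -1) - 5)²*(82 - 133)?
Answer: -7497 + 1122*√26 ≈ -1775.9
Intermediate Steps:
f(p, X) = -4 + √(X² + p²) + 2*X (f(p, X) = (√(X² + p²) + X) + (-4 + X) = (X + √(X² + p²)) + (-4 + X) = -4 + √(X² + p²) + 2*X)
(f(-5, -1) - 5)²*(82 - 133) = ((-4 + √((-1)² + (-5)²) + 2*(-1)) - 5)²*(82 - 133) = ((-4 + √(1 + 25) - 2) - 5)²*(-51) = ((-4 + √26 - 2) - 5)²*(-51) = ((-6 + √26) - 5)²*(-51) = (-11 + √26)²*(-51) = -51*(-11 + √26)²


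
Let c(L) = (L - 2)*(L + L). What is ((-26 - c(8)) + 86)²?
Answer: 1296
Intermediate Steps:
c(L) = 2*L*(-2 + L) (c(L) = (-2 + L)*(2*L) = 2*L*(-2 + L))
((-26 - c(8)) + 86)² = ((-26 - 2*8*(-2 + 8)) + 86)² = ((-26 - 2*8*6) + 86)² = ((-26 - 1*96) + 86)² = ((-26 - 96) + 86)² = (-122 + 86)² = (-36)² = 1296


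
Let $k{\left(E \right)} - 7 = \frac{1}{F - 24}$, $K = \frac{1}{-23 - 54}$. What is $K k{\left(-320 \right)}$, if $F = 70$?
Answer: $- \frac{323}{3542} \approx -0.091191$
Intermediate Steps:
$K = - \frac{1}{77}$ ($K = \frac{1}{-77} = - \frac{1}{77} \approx -0.012987$)
$k{\left(E \right)} = \frac{323}{46}$ ($k{\left(E \right)} = 7 + \frac{1}{70 - 24} = 7 + \frac{1}{46} = \frac{323}{46}$)
$K k{\left(-320 \right)} = \left(- \frac{1}{77}\right) \frac{323}{46} = - \frac{323}{3542}$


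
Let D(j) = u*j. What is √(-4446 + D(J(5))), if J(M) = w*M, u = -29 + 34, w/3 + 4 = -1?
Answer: I*√4821 ≈ 69.433*I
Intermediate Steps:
w = -15 (w = -12 + 3*(-1) = -12 - 3 = -15)
u = 5
J(M) = -15*M
D(j) = 5*j
√(-4446 + D(J(5))) = √(-4446 + 5*(-15*5)) = √(-4446 + 5*(-75)) = √(-4446 - 375) = √(-4821) = I*√4821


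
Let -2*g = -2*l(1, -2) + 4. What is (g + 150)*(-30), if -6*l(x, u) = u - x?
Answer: -4455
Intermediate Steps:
l(x, u) = -u/6 + x/6 (l(x, u) = -(u - x)/6 = -u/6 + x/6)
g = -3/2 (g = -(-2*(-1/6*(-2) + (1/6)*1) + 4)/2 = -(-2*(1/3 + 1/6) + 4)/2 = -(-2*1/2 + 4)/2 = -(-1 + 4)/2 = -1/2*3 = -3/2 ≈ -1.5000)
(g + 150)*(-30) = (-3/2 + 150)*(-30) = (297/2)*(-30) = -4455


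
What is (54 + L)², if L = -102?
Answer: 2304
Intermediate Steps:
(54 + L)² = (54 - 102)² = (-48)² = 2304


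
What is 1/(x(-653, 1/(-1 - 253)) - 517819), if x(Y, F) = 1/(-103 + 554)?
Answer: -451/233536368 ≈ -1.9312e-6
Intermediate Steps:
x(Y, F) = 1/451
1/(x(-653, 1/(-1 - 253)) - 517819) = 1/(1/451 - 517819) = 1/(-233536368/451) = -451/233536368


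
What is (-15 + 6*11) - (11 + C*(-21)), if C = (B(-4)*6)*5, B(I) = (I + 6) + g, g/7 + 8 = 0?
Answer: -33980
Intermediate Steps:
g = -56 (g = -56 + 7*0 = -56 + 0 = -56)
B(I) = -50 + I (B(I) = (I + 6) - 56 = (6 + I) - 56 = -50 + I)
C = -1620 (C = ((-50 - 4)*6)*5 = -54*6*5 = -324*5 = -1620)
(-15 + 6*11) - (11 + C*(-21)) = (-15 + 6*11) - (11 - 1620*(-21)) = (-15 + 66) - (11 + 34020) = 51 - 1*34031 = 51 - 34031 = -33980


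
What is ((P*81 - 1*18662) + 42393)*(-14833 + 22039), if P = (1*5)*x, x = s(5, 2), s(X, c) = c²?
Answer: 182679306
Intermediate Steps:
x = 4 (x = 2² = 4)
P = 20 (P = (1*5)*4 = 5*4 = 20)
((P*81 - 1*18662) + 42393)*(-14833 + 22039) = ((20*81 - 1*18662) + 42393)*(-14833 + 22039) = ((1620 - 18662) + 42393)*7206 = (-17042 + 42393)*7206 = 25351*7206 = 182679306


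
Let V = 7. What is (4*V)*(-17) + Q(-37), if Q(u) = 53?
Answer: -423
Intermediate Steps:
(4*V)*(-17) + Q(-37) = (4*7)*(-17) + 53 = 28*(-17) + 53 = -476 + 53 = -423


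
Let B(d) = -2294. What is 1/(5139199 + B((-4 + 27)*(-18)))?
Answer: 1/5136905 ≈ 1.9467e-7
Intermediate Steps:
1/(5139199 + B((-4 + 27)*(-18))) = 1/(5139199 - 2294) = 1/5136905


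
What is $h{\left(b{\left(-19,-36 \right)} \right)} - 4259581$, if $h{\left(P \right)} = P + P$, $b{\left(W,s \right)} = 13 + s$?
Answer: $-4259627$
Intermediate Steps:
$h{\left(P \right)} = 2 P$
$h{\left(b{\left(-19,-36 \right)} \right)} - 4259581 = 2 \left(13 - 36\right) - 4259581 = 2 \left(-23\right) - 4259581 = -46 - 4259581 = -4259627$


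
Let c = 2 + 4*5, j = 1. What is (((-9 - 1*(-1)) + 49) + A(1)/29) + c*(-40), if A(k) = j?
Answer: -24330/29 ≈ -838.97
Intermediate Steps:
A(k) = 1
c = 22 (c = 2 + 20 = 22)
(((-9 - 1*(-1)) + 49) + A(1)/29) + c*(-40) = (((-9 - 1*(-1)) + 49) + 1/29) + 22*(-40) = (((-9 + 1) + 49) + 1*(1/29)) - 880 = ((-8 + 49) + 1/29) - 880 = (41 + 1/29) - 880 = 1190/29 - 880 = -24330/29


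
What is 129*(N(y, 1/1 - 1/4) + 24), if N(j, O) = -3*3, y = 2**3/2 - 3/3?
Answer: 1935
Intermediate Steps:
y = 3 (y = 8*(1/2) - 3*1/3 = 4 - 1 = 3)
N(j, O) = -9
129*(N(y, 1/1 - 1/4) + 24) = 129*(-9 + 24) = 129*15 = 1935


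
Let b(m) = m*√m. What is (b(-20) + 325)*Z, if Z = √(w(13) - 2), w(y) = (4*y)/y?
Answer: 325*√2 - 40*I*√10 ≈ 459.62 - 126.49*I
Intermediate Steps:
w(y) = 4
b(m) = m^(3/2)
Z = √2 (Z = √(4 - 2) = √2 ≈ 1.4142)
(b(-20) + 325)*Z = ((-20)^(3/2) + 325)*√2 = (-40*I*√5 + 325)*√2 = (325 - 40*I*√5)*√2 = √2*(325 - 40*I*√5)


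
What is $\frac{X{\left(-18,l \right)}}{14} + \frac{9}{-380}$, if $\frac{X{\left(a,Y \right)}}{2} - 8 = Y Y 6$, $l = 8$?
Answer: $\frac{21271}{380} \approx 55.976$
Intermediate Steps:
$X{\left(a,Y \right)} = 16 + 12 Y^{2}$ ($X{\left(a,Y \right)} = 16 + 2 Y Y 6 = 16 + 2 Y^{2} \cdot 6 = 16 + 2 \cdot 6 Y^{2} = 16 + 12 Y^{2}$)
$\frac{X{\left(-18,l \right)}}{14} + \frac{9}{-380} = \frac{16 + 12 \cdot 8^{2}}{14} + \frac{9}{-380} = \left(16 + 12 \cdot 64\right) \frac{1}{14} + 9 \left(- \frac{1}{380}\right) = \left(16 + 768\right) \frac{1}{14} - \frac{9}{380} = 784 \cdot \frac{1}{14} - \frac{9}{380} = 56 - \frac{9}{380} = \frac{21271}{380}$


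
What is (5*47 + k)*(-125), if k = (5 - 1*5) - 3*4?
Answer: -27875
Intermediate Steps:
k = -12 (k = (5 - 5) - 12 = 0 - 12 = -12)
(5*47 + k)*(-125) = (5*47 - 12)*(-125) = (235 - 12)*(-125) = 223*(-125) = -27875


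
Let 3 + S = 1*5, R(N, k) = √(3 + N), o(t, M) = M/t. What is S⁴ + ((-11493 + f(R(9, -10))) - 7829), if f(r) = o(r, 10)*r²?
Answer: -19306 + 20*√3 ≈ -19271.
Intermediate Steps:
f(r) = 10*r (f(r) = (10/r)*r² = 10*r)
S = 2 (S = -3 + 1*5 = -3 + 5 = 2)
S⁴ + ((-11493 + f(R(9, -10))) - 7829) = 2⁴ + ((-11493 + 10*√(3 + 9)) - 7829) = 16 + ((-11493 + 10*√12) - 7829) = 16 + ((-11493 + 10*(2*√3)) - 7829) = 16 + ((-11493 + 20*√3) - 7829) = 16 + (-19322 + 20*√3) = -19306 + 20*√3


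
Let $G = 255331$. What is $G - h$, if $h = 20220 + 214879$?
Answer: $20232$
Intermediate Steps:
$h = 235099$
$G - h = 255331 - 235099 = 20232$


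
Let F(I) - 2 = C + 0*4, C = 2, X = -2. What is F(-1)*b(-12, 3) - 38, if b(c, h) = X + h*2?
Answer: -22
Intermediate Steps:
b(c, h) = -2 + 2*h (b(c, h) = -2 + h*2 = -2 + 2*h)
F(I) = 4 (F(I) = 2 + (2 + 0*4) = 2 + (2 + 0) = 2 + 2 = 4)
F(-1)*b(-12, 3) - 38 = 4*(-2 + 2*3) - 38 = 4*(-2 + 6) - 38 = 4*4 - 38 = 16 - 38 = -22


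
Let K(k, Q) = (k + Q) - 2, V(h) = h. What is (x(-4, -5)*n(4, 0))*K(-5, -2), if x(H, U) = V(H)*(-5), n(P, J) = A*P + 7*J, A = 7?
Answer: -5040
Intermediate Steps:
n(P, J) = 7*J + 7*P (n(P, J) = 7*P + 7*J = 7*J + 7*P)
x(H, U) = -5*H (x(H, U) = H*(-5) = -5*H)
K(k, Q) = -2 + Q + k (K(k, Q) = (Q + k) - 2 = -2 + Q + k)
(x(-4, -5)*n(4, 0))*K(-5, -2) = ((-5*(-4))*(7*0 + 7*4))*(-2 - 2 - 5) = (20*(0 + 28))*(-9) = (20*28)*(-9) = 560*(-9) = -5040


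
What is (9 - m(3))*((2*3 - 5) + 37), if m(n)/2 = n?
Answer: 114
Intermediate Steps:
m(n) = 2*n
(9 - m(3))*((2*3 - 5) + 37) = (9 - 2*3)*((2*3 - 5) + 37) = (9 - 1*6)*((6 - 5) + 37) = (9 - 6)*(1 + 37) = 3*38 = 114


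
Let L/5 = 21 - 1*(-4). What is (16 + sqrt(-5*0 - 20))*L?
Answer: 2000 + 250*I*sqrt(5) ≈ 2000.0 + 559.02*I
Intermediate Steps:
L = 125 (L = 5*(21 - 1*(-4)) = 5*(21 + 4) = 5*25 = 125)
(16 + sqrt(-5*0 - 20))*L = (16 + sqrt(-5*0 - 20))*125 = (16 + sqrt(0 - 20))*125 = (16 + sqrt(-20))*125 = (16 + 2*I*sqrt(5))*125 = 2000 + 250*I*sqrt(5)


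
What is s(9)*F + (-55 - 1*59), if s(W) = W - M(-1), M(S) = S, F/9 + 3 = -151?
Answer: -13974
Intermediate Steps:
F = -1386 (F = -27 + 9*(-151) = -27 - 1359 = -1386)
s(W) = 1 + W (s(W) = W - 1*(-1) = W + 1 = 1 + W)
s(9)*F + (-55 - 1*59) = (1 + 9)*(-1386) + (-55 - 1*59) = 10*(-1386) + (-55 - 59) = -13860 - 114 = -13974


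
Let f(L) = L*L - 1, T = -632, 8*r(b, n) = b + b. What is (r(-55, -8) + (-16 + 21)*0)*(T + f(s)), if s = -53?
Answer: -29920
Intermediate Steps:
r(b, n) = b/4 (r(b, n) = (b + b)/8 = (2*b)/8 = b/4)
f(L) = -1 + L² (f(L) = L² - 1 = -1 + L²)
(r(-55, -8) + (-16 + 21)*0)*(T + f(s)) = ((¼)*(-55) + (-16 + 21)*0)*(-632 + (-1 + (-53)²)) = (-55/4 + 5*0)*(-632 + (-1 + 2809)) = (-55/4 + 0)*(-632 + 2808) = -55/4*2176 = -29920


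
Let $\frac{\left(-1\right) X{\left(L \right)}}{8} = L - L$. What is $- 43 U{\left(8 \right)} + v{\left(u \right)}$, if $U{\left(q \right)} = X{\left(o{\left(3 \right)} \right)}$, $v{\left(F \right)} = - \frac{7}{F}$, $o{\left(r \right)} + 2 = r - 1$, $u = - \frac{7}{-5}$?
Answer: $-5$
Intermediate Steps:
$u = \frac{7}{5}$ ($u = \left(-7\right) \left(- \frac{1}{5}\right) = \frac{7}{5} \approx 1.4$)
$o{\left(r \right)} = -3 + r$ ($o{\left(r \right)} = -2 + \left(r - 1\right) = -2 + \left(-1 + r\right) = -3 + r$)
$X{\left(L \right)} = 0$ ($X{\left(L \right)} = - 8 \left(L - L\right) = \left(-8\right) 0 = 0$)
$U{\left(q \right)} = 0$
$- 43 U{\left(8 \right)} + v{\left(u \right)} = \left(-43\right) 0 - \frac{7}{\frac{7}{5}} = 0 - 5 = -5$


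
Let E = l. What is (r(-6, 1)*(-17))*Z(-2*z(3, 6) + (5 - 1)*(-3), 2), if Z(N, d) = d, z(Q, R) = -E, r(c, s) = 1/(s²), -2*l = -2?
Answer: -34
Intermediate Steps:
l = 1 (l = -½*(-2) = 1)
E = 1
r(c, s) = s⁻²
z(Q, R) = -1 (z(Q, R) = -1*1 = -1)
(r(-6, 1)*(-17))*Z(-2*z(3, 6) + (5 - 1)*(-3), 2) = (-17/1²)*2 = (1*(-17))*2 = -17*2 = -34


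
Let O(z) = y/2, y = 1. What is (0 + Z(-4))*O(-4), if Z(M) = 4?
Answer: 2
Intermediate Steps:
O(z) = ½ (O(z) = 1/2 = 1*(½) = ½)
(0 + Z(-4))*O(-4) = (0 + 4)*(½) = 4*(½) = 2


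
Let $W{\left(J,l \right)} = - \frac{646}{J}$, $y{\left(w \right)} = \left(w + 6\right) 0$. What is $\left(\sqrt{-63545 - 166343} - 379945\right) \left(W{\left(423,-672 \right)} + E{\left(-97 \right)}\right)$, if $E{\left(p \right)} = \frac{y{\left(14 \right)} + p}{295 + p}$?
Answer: $\frac{2377315865}{3102} - \frac{50056 i \sqrt{898}}{1551} \approx 7.6638 \cdot 10^{5} - 967.13 i$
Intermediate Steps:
$y{\left(w \right)} = 0$ ($y{\left(w \right)} = \left(6 + w\right) 0 = 0$)
$E{\left(p \right)} = \frac{p}{295 + p}$ ($E{\left(p \right)} = \frac{0 + p}{295 + p} = \frac{p}{295 + p}$)
$\left(\sqrt{-63545 - 166343} - 379945\right) \left(W{\left(423,-672 \right)} + E{\left(-97 \right)}\right) = \left(\sqrt{-63545 - 166343} - 379945\right) \left(- \frac{646}{423} - \frac{97}{295 - 97}\right) = \left(\sqrt{-229888} - 379945\right) \left(\left(-646\right) \frac{1}{423} - \frac{97}{198}\right) = \left(16 i \sqrt{898} - 379945\right) \left(- \frac{646}{423} - \frac{97}{198}\right) = \left(-379945 + 16 i \sqrt{898}\right) \left(- \frac{646}{423} - \frac{97}{198}\right) = \left(-379945 + 16 i \sqrt{898}\right) \left(- \frac{6257}{3102}\right) = \frac{2377315865}{3102} - \frac{50056 i \sqrt{898}}{1551}$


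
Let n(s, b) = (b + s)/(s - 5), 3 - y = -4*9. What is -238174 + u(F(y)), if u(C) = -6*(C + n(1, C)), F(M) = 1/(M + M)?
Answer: -12384973/52 ≈ -2.3817e+5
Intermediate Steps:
y = 39 (y = 3 - (-4)*9 = 3 - 1*(-36) = 3 + 36 = 39)
F(M) = 1/(2*M)
n(s, b) = (b + s)/(-5 + s)
u(C) = 3/2 - 9*C/2 (u(C) = -6*(C + (C + 1)/(-5 + 1)) = -6*(C + (1 + C)/(-4)) = -6*(C - (1 + C)/4) = -6*(C + (-1/4 - C/4)) = -6*(-1/4 + 3*C/4) = 3/2 - 9*C/2)
-238174 + u(F(y)) = -238174 + (3/2 - 9/(4*39)) = -238174 + (3/2 - 9/2*1/78) = -238174 + (3/2 - 3/52) = -238174 + 75/52 = -12384973/52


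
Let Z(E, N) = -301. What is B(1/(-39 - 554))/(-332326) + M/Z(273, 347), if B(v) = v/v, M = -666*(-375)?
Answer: -82998418801/100030126 ≈ -829.73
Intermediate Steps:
M = 249750
B(v) = 1
B(1/(-39 - 554))/(-332326) + M/Z(273, 347) = 1/(-332326) + 249750/(-301) = 1*(-1/332326) + 249750*(-1/301) = -1/332326 - 249750/301 = -82998418801/100030126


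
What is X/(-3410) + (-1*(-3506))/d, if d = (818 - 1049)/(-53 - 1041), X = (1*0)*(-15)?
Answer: 3835564/231 ≈ 16604.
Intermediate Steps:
X = 0 (X = 0*(-15) = 0)
d = 231/1094 (d = -231/(-1094) = -231*(-1/1094) = 231/1094 ≈ 0.21115)
X/(-3410) + (-1*(-3506))/d = 0/(-3410) + (-1*(-3506))/(231/1094) = 0*(-1/3410) + 3506*(1094/231) = 0 + 3835564/231 = 3835564/231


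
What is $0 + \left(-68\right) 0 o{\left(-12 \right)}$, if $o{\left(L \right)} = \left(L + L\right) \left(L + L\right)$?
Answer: $0$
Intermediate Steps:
$o{\left(L \right)} = 4 L^{2}$ ($o{\left(L \right)} = 2 L 2 L = 4 L^{2}$)
$0 + \left(-68\right) 0 o{\left(-12 \right)} = 0 + \left(-68\right) 0 \cdot 4 \left(-12\right)^{2} = 0 + 0 \cdot 4 \cdot 144 = 0 + 0 \cdot 576 = 0 + 0 = 0$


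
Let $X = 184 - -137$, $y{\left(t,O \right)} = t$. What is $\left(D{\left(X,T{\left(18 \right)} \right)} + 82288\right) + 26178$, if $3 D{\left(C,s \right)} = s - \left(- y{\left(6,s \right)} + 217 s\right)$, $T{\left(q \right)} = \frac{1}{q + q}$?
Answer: $108466$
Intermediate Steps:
$X = 321$ ($X = 184 + 137 = 321$)
$T{\left(q \right)} = \frac{1}{2 q}$
$D{\left(C,s \right)} = 2 - 72 s$ ($D{\left(C,s \right)} = \frac{s - \left(-6 + 217 s\right)}{3} = \frac{6 - 216 s}{3} = 2 - 72 s$)
$\left(D{\left(X,T{\left(18 \right)} \right)} + 82288\right) + 26178 = \left(\left(2 - 72 \frac{1}{2 \cdot 18}\right) + 82288\right) + 26178 = \left(\left(2 - 72 \cdot \frac{1}{2} \cdot \frac{1}{18}\right) + 82288\right) + 26178 = \left(\left(2 - 2\right) + 82288\right) + 26178 = \left(0 + 82288\right) + 26178 = 82288 + 26178 = 108466$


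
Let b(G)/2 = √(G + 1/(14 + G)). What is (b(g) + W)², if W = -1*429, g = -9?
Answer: 920029/5 - 3432*I*√55/5 ≈ 1.8401e+5 - 5090.5*I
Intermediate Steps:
b(G) = 2*√(G + 1/(14 + G))
W = -429
(b(g) + W)² = (2*√((1 - 9*(14 - 9))/(14 - 9)) - 429)² = (2*√((1 - 9*5)/5) - 429)² = (2*√((1 - 45)/5) - 429)² = (2*√((⅕)*(-44)) - 429)² = (2*√(-44/5) - 429)² = (2*(2*I*√55/5) - 429)² = (4*I*√55/5 - 429)² = (-429 + 4*I*√55/5)²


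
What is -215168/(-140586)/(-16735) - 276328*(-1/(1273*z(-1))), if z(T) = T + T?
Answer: -162529821894652/1497497820915 ≈ -108.53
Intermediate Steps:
z(T) = 2*T
-215168/(-140586)/(-16735) - 276328*(-1/(1273*z(-1))) = -215168/(-140586)/(-16735) - 276328/((2*(-1))*(-1273)) = -215168*(-1/140586)*(-1/16735) - 276328/((-2*(-1273))) = (107584/70293)*(-1/16735) - 276328/2546 = -107584/1176353355 - 276328*1/2546 = -107584/1176353355 - 138164/1273 = -162529821894652/1497497820915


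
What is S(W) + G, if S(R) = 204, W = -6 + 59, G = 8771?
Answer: 8975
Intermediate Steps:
W = 53
S(W) + G = 204 + 8771 = 8975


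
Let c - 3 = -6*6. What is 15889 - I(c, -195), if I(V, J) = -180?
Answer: 16069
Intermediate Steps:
c = -33 (c = 3 - 6*6 = 3 - 36 = -33)
15889 - I(c, -195) = 15889 - 1*(-180) = 15889 + 180 = 16069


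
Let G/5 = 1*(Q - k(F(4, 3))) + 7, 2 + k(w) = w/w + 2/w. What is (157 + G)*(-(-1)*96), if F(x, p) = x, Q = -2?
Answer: 17712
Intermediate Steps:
k(w) = -1 + 2/w (k(w) = -2 + (w/w + 2/w) = -2 + (1 + 2/w) = -1 + 2/w)
G = 55/2 (G = 5*(1*(-2 - (2 - 1*4)/4) + 7) = 5*(1*(-2 - (2 - 4)/4) + 7) = 5*(1*(-2 - (-2)/4) + 7) = 5*(1*(-2 - 1*(-½)) + 7) = 5*(1*(-2 + ½) + 7) = 5*(1*(-3/2) + 7) = 5*(-3/2 + 7) = 5*(11/2) = 55/2 ≈ 27.500)
(157 + G)*(-(-1)*96) = (157 + 55/2)*(-(-1)*96) = 369*(-1*(-96))/2 = (369/2)*96 = 17712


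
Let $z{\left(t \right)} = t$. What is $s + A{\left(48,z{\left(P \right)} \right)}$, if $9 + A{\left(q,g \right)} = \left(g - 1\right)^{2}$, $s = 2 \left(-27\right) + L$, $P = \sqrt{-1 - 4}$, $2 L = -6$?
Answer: $-66 + \left(1 - i \sqrt{5}\right)^{2} \approx -70.0 - 4.4721 i$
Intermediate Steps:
$L = -3$ ($L = \frac{1}{2} \left(-6\right) = -3$)
$P = i \sqrt{5}$ ($P = \sqrt{-5} = i \sqrt{5} \approx 2.2361 i$)
$s = -57$ ($s = 2 \left(-27\right) - 3 = -54 - 3 = -57$)
$A{\left(q,g \right)} = -9 + \left(-1 + g\right)^{2}$ ($A{\left(q,g \right)} = -9 + \left(g - 1\right)^{2} = -9 + \left(-1 + g\right)^{2}$)
$s + A{\left(48,z{\left(P \right)} \right)} = -57 - \left(9 - \left(-1 + i \sqrt{5}\right)^{2}\right) = -66 + \left(-1 + i \sqrt{5}\right)^{2}$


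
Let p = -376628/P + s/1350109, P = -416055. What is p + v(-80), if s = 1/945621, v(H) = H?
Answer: -14004356750734940951/177057949955623965 ≈ -79.095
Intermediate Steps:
s = 1/945621 ≈ 1.0575e-6
p = 160279245714976249/177057949955623965 (p = -376628/(-416055) + (1/945621)/1350109 = -376628*(-1/416055) + (1/945621)*(1/1350109) = 376628/416055 + 1/1276691422689 = 160279245714976249/177057949955623965 ≈ 0.90524)
p + v(-80) = 160279245714976249/177057949955623965 - 80 = -14004356750734940951/177057949955623965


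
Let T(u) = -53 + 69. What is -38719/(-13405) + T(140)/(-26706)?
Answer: 516907567/178996965 ≈ 2.8878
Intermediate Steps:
T(u) = 16
-38719/(-13405) + T(140)/(-26706) = -38719/(-13405) + 16/(-26706) = -38719*(-1/13405) + 16*(-1/26706) = 38719/13405 - 8/13353 = 516907567/178996965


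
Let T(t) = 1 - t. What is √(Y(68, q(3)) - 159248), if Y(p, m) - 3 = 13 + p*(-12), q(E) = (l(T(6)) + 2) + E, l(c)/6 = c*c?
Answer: 4*I*√10003 ≈ 400.06*I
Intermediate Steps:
l(c) = 6*c² (l(c) = 6*(c*c) = 6*c²)
q(E) = 152 + E (q(E) = (6*(1 - 1*6)² + 2) + E = (6*(1 - 6)² + 2) + E = (6*(-5)² + 2) + E = (6*25 + 2) + E = (150 + 2) + E = 152 + E)
Y(p, m) = 16 - 12*p (Y(p, m) = 3 + (13 + p*(-12)) = 3 + (13 - 12*p) = 16 - 12*p)
√(Y(68, q(3)) - 159248) = √((16 - 12*68) - 159248) = √((16 - 816) - 159248) = √(-800 - 159248) = √(-160048) = 4*I*√10003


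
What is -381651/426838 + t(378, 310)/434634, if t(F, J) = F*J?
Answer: -19310270649/30919717882 ≈ -0.62453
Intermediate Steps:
-381651/426838 + t(378, 310)/434634 = -381651/426838 + (378*310)/434634 = -381651*1/426838 + 117180*(1/434634) = -381651/426838 + 19530/72439 = -19310270649/30919717882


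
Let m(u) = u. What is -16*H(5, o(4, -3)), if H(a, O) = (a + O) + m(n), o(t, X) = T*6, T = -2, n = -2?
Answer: 144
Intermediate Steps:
o(t, X) = -12 (o(t, X) = -2*6 = -12)
H(a, O) = -2 + O + a (H(a, O) = (a + O) - 2 = (O + a) - 2 = -2 + O + a)
-16*H(5, o(4, -3)) = -16*(-2 - 12 + 5) = -16*(-9) = 144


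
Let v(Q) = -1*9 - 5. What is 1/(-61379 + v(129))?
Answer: -1/61393 ≈ -1.6289e-5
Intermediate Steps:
v(Q) = -14 (v(Q) = -9 - 5 = -14)
1/(-61379 + v(129)) = 1/(-61379 - 14) = 1/(-61393) = -1/61393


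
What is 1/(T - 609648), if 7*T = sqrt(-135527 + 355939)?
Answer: -7468188/4552965822721 - 7*sqrt(55103)/9105931645442 ≈ -1.6405e-6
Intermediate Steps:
T = 2*sqrt(55103)/7 (T = sqrt(-135527 + 355939)/7 = sqrt(220412)/7 = (2*sqrt(55103))/7 = 2*sqrt(55103)/7 ≈ 67.069)
1/(T - 609648) = 1/(2*sqrt(55103)/7 - 609648) = 1/(-609648 + 2*sqrt(55103)/7)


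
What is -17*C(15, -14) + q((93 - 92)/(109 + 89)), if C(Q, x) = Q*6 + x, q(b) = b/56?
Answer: -14325695/11088 ≈ -1292.0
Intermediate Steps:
q(b) = b/56 (q(b) = b*(1/56) = b/56)
C(Q, x) = x + 6*Q (C(Q, x) = 6*Q + x = x + 6*Q)
-17*C(15, -14) + q((93 - 92)/(109 + 89)) = -17*(-14 + 6*15) + ((93 - 92)/(109 + 89))/56 = -17*(-14 + 90) + (1/198)/56 = -17*76 + (1*(1/198))/56 = -1292 + (1/56)*(1/198) = -1292 + 1/11088 = -14325695/11088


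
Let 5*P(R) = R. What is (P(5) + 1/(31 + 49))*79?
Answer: 6399/80 ≈ 79.988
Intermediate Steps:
P(R) = R/5
(P(5) + 1/(31 + 49))*79 = ((⅕)*5 + 1/(31 + 49))*79 = (1 + 1/80)*79 = (81/80)*79 = 6399/80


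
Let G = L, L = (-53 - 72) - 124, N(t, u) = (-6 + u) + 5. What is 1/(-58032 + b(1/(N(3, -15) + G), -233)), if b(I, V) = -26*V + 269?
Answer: -1/51705 ≈ -1.9340e-5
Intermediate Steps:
N(t, u) = -1 + u
L = -249 (L = -125 - 124 = -249)
G = -249
b(I, V) = 269 - 26*V
1/(-58032 + b(1/(N(3, -15) + G), -233)) = 1/(-58032 + (269 - 26*(-233))) = 1/(-58032 + (269 + 6058)) = 1/(-58032 + 6327) = 1/(-51705) = -1/51705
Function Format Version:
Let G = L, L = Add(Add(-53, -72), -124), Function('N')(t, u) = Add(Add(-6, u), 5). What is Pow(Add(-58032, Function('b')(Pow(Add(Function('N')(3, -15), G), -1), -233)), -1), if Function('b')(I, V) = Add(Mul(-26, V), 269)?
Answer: Rational(-1, 51705) ≈ -1.9340e-5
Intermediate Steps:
Function('N')(t, u) = Add(-1, u)
L = -249 (L = Add(-125, -124) = -249)
G = -249
Function('b')(I, V) = Add(269, Mul(-26, V))
Pow(Add(-58032, Function('b')(Pow(Add(Function('N')(3, -15), G), -1), -233)), -1) = Pow(Add(-58032, Add(269, Mul(-26, -233))), -1) = Pow(Add(-58032, Add(269, 6058)), -1) = Pow(Add(-58032, 6327), -1) = Pow(-51705, -1) = Rational(-1, 51705)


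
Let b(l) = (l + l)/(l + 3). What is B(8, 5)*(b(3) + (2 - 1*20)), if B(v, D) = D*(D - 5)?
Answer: 0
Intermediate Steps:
B(v, D) = D*(-5 + D)
b(l) = 2*l/(3 + l) (b(l) = (2*l)/(3 + l) = 2*l/(3 + l))
B(8, 5)*(b(3) + (2 - 1*20)) = (5*(-5 + 5))*(2*3/(3 + 3) + (2 - 1*20)) = (5*0)*(2*3/6 + (2 - 20)) = 0*(2*3*(⅙) - 18) = 0*(1 - 18) = 0*(-17) = 0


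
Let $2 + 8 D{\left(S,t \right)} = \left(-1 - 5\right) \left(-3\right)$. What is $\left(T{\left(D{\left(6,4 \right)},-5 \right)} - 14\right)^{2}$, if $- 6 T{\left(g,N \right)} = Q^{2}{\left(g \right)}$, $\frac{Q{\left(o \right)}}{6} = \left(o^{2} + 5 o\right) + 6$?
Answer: $5827396$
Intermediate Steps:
$Q{\left(o \right)} = 36 + 6 o^{2} + 30 o$ ($Q{\left(o \right)} = 6 \left(\left(o^{2} + 5 o\right) + 6\right) = 6 \left(6 + o^{2} + 5 o\right) = 36 + 6 o^{2} + 30 o$)
$D{\left(S,t \right)} = 2$ ($D{\left(S,t \right)} = - \frac{1}{4} + \frac{\left(-1 - 5\right) \left(-3\right)}{8} = - \frac{1}{4} + \frac{\left(-6\right) \left(-3\right)}{8} = - \frac{1}{4} + \frac{1}{8} \cdot 18 = - \frac{1}{4} + \frac{9}{4} = 2$)
$T{\left(g,N \right)} = - \frac{\left(36 + 6 g^{2} + 30 g\right)^{2}}{6}$
$\left(T{\left(D{\left(6,4 \right)},-5 \right)} - 14\right)^{2} = \left(- 6 \left(6 + 2^{2} + 5 \cdot 2\right)^{2} - 14\right)^{2} = \left(- 6 \left(6 + 4 + 10\right)^{2} - 14\right)^{2} = \left(- 6 \cdot 20^{2} - 14\right)^{2} = \left(\left(-6\right) 400 - 14\right)^{2} = \left(-2400 - 14\right)^{2} = \left(-2414\right)^{2} = 5827396$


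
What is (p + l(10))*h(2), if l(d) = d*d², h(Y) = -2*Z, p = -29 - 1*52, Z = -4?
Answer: 7352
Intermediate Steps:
p = -81 (p = -29 - 52 = -81)
h(Y) = 8 (h(Y) = -2*(-4) = 8)
l(d) = d³
(p + l(10))*h(2) = (-81 + 10³)*8 = (-81 + 1000)*8 = 919*8 = 7352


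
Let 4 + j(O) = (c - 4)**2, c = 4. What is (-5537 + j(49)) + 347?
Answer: -5194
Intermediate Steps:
j(O) = -4 (j(O) = -4 + (4 - 4)**2 = -4 + 0**2 = -4 + 0 = -4)
(-5537 + j(49)) + 347 = (-5537 - 4) + 347 = -5541 + 347 = -5194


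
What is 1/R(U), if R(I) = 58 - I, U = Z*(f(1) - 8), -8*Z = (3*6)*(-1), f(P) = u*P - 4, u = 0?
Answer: 1/85 ≈ 0.011765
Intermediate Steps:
f(P) = -4 (f(P) = 0*P - 4 = 0 - 4 = -4)
Z = 9/4 (Z = -3*6*(-1)/8 = -9*(-1)/4 = -⅛*(-18) = 9/4 ≈ 2.2500)
U = -27 (U = 9*(-4 - 8)/4 = (9/4)*(-12) = -27)
1/R(U) = 1/(58 - 1*(-27)) = 1/(58 + 27) = 1/85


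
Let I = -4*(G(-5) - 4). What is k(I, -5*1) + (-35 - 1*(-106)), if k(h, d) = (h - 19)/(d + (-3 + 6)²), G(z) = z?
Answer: 301/4 ≈ 75.250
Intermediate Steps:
I = 36 (I = -4*(-5 - 4) = -4*(-9) = 36)
k(h, d) = (-19 + h)/(9 + d) (k(h, d) = (-19 + h)/(d + 3²) = (-19 + h)/(d + 9) = (-19 + h)/(9 + d))
k(I, -5*1) + (-35 - 1*(-106)) = (-19 + 36)/(9 - 5*1) + (-35 - 1*(-106)) = 17/(9 - 5) + (-35 + 106) = 17/4 + 71 = 301/4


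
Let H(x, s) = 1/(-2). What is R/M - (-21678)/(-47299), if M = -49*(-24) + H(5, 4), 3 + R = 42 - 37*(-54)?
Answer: 141731148/111199949 ≈ 1.2746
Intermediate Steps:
R = 2037 (R = -3 + (42 - 37*(-54)) = -3 + (42 + 1998) = -3 + 2040 = 2037)
H(x, s) = -½
M = 2351/2 (M = -49*(-24) - ½ = 1176 - ½ = 2351/2 ≈ 1175.5)
R/M - (-21678)/(-47299) = 2037/(2351/2) - (-21678)/(-47299) = 2037*(2/2351) - (-21678)*(-1)/47299 = 4074/2351 - 1*21678/47299 = 4074/2351 - 21678/47299 = 141731148/111199949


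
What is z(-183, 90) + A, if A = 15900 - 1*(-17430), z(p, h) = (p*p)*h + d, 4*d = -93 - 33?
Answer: 6094617/2 ≈ 3.0473e+6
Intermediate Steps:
d = -63/2 (d = (-93 - 33)/4 = (1/4)*(-126) = -63/2 ≈ -31.500)
z(p, h) = -63/2 + h*p**2 (z(p, h) = (p*p)*h - 63/2 = p**2*h - 63/2 = h*p**2 - 63/2 = -63/2 + h*p**2)
A = 33330 (A = 15900 + 17430 = 33330)
z(-183, 90) + A = (-63/2 + 90*(-183)**2) + 33330 = (-63/2 + 90*33489) + 33330 = (-63/2 + 3014010) + 33330 = 6027957/2 + 33330 = 6094617/2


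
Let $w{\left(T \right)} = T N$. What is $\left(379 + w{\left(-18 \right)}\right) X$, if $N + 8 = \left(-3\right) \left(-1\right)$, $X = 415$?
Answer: $194635$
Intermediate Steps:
$N = -5$ ($N = -8 - -3 = -8 + 3 = -5$)
$w{\left(T \right)} = - 5 T$ ($w{\left(T \right)} = T \left(-5\right) = - 5 T$)
$\left(379 + w{\left(-18 \right)}\right) X = \left(379 - -90\right) 415 = \left(379 + 90\right) 415 = 469 \cdot 415 = 194635$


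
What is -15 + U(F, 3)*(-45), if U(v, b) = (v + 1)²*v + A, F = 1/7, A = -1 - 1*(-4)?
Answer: -54330/343 ≈ -158.40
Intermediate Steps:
A = 3 (A = -1 + 4 = 3)
F = ⅐ ≈ 0.14286
U(v, b) = 3 + v*(1 + v)² (U(v, b) = (v + 1)²*v + 3 = (1 + v)²*v + 3 = v*(1 + v)² + 3 = 3 + v*(1 + v)²)
-15 + U(F, 3)*(-45) = -15 + (3 + (1 + ⅐)²/7)*(-45) = -15 + (3 + (8/7)²/7)*(-45) = -15 + (3 + (⅐)*(64/49))*(-45) = -15 + (3 + 64/343)*(-45) = -15 + (1093/343)*(-45) = -15 - 49185/343 = -54330/343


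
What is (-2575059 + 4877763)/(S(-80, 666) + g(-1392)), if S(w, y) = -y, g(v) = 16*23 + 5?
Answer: -2302704/293 ≈ -7859.1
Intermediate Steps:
g(v) = 373 (g(v) = 368 + 5 = 373)
(-2575059 + 4877763)/(S(-80, 666) + g(-1392)) = (-2575059 + 4877763)/(-1*666 + 373) = 2302704/(-666 + 373) = 2302704/(-293) = 2302704*(-1/293) = -2302704/293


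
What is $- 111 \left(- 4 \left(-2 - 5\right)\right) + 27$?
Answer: $-3081$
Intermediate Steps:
$- 111 \left(- 4 \left(-2 - 5\right)\right) + 27 = - 111 \left(\left(-4\right) \left(-7\right)\right) + 27 = \left(-111\right) 28 + 27 = -3108 + 27 = -3081$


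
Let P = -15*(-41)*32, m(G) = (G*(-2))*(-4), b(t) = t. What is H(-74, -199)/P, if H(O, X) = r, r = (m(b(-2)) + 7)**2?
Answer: 27/6560 ≈ 0.0041158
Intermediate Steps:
m(G) = 8*G (m(G) = -2*G*(-4) = 8*G)
P = 19680 (P = 615*32 = 19680)
r = 81 (r = (8*(-2) + 7)**2 = (-16 + 7)**2 = (-9)**2 = 81)
H(O, X) = 81
H(-74, -199)/P = 81/19680 = 81*(1/19680) = 27/6560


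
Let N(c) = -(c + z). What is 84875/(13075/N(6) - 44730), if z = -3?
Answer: -50925/29453 ≈ -1.7290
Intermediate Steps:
N(c) = 3 - c (N(c) = -(c - 3) = -(-3 + c) = 3 - c)
84875/(13075/N(6) - 44730) = 84875/(13075/(3 - 1*6) - 44730) = 84875/(13075/(3 - 6) - 44730) = 84875/(13075/(-3) - 44730) = 84875/(13075*(-⅓) - 44730) = 84875/(-13075/3 - 44730) = 84875/(-147265/3) = 84875*(-3/147265) = -50925/29453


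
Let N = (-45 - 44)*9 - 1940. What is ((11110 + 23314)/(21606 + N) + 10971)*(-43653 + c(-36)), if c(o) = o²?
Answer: -1252571153289/2695 ≈ -4.6478e+8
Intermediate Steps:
N = -2741 (N = -89*9 - 1940 = -801 - 1940 = -2741)
((11110 + 23314)/(21606 + N) + 10971)*(-43653 + c(-36)) = ((11110 + 23314)/(21606 - 2741) + 10971)*(-43653 + (-36)²) = (34424/18865 + 10971)*(-43653 + 1296) = (34424*(1/18865) + 10971)*(-42357) = (34424/18865 + 10971)*(-42357) = (207002339/18865)*(-42357) = -1252571153289/2695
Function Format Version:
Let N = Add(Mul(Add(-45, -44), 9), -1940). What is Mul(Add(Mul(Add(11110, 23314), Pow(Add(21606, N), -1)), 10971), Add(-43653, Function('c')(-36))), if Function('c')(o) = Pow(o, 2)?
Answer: Rational(-1252571153289, 2695) ≈ -4.6478e+8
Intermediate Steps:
N = -2741 (N = Add(Mul(-89, 9), -1940) = Add(-801, -1940) = -2741)
Mul(Add(Mul(Add(11110, 23314), Pow(Add(21606, N), -1)), 10971), Add(-43653, Function('c')(-36))) = Mul(Add(Mul(Add(11110, 23314), Pow(Add(21606, -2741), -1)), 10971), Add(-43653, Pow(-36, 2))) = Mul(Add(Mul(34424, Pow(18865, -1)), 10971), Add(-43653, 1296)) = Mul(Add(Mul(34424, Rational(1, 18865)), 10971), -42357) = Mul(Add(Rational(34424, 18865), 10971), -42357) = Mul(Rational(207002339, 18865), -42357) = Rational(-1252571153289, 2695)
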